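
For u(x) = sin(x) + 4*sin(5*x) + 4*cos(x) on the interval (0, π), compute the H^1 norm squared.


||u||_{H^1(0,π)}^2 = 225*π

u'(x) = -4*sin(x) + cos(x) + 20*cos(5*x).
Expand u² and (u')² and integrate term by term on (0, π), using: for integers n ≥ 1, ∫_0^π sin²(nx) dx = ∫_0^π cos²(nx) dx = π/2; for n ≠ n', ∫_0^π sin(nx)sin(n'x) dx = ∫_0^π cos(nx)cos(n'x) dx = 0; and by product-to-sum, ∫_0^π sin(nx)cos(n'x) dx = ½∫_0^π [sin((n+n')x) + sin((n−n')x)] dx, which is 0 when n+n' is even and 2n/(n²−n'²) when n+n' is odd (it need not vanish on (0, π)).
  u² squared terms: (4)²·∫cos(x)² dx = 16·π/2 = 8*π;  (4)²·∫sin(5x)² dx = 16·π/2 = 8*π;  (1)²·∫sin(x)² dx = 1·π/2 = π/2.
  u² cross terms: 2·(4)·(4)·∫cos(x)·sin(5x) dx = 32·(0) = 0;  2·(4)·(1)·∫cos(x)·sin(x) dx = 8·(0) = 0;  2·(4)·(1)·∫sin(5x)·sin(x) dx = 8·(0) = 0.
  So ∫_0^π u² dx = 8*π + 8*π + π/2 + 0 + 0 + 0 = 33*π/2.
  (u')² squared terms: (-4)²·∫sin(x)² dx = 16·π/2 = 8*π;  (20)²·∫cos(5x)² dx = 400·π/2 = 200*π;  (1)²·∫cos(x)² dx = 1·π/2 = π/2.
  (u')² cross terms: 2·(-4)·(20)·∫sin(x)·cos(5x) dx = -160·(0) = 0;  2·(-4)·(1)·∫sin(x)·cos(x) dx = -8·(0) = 0;  2·(20)·(1)·∫cos(5x)·cos(x) dx = 40·(0) = 0.
  So ∫_0^π (u')² dx = 8*π + 200*π + π/2 + 0 + 0 + 0 = 417*π/2.
||u||_{H^1}^2 = (33*π/2) + (417*π/2) = 225*π.


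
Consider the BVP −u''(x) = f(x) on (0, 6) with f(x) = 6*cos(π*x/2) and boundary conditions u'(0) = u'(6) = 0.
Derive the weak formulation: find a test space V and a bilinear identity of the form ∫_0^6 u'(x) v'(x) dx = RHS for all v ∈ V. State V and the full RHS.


V = H^1(0, 6) (no boundary constraint on v; u is determined up to an additive constant); weak form: ∫_0^6 u'v' dx = ∫_0^6 (6*cos(π*x/2)) v dx for all v ∈ V.

Multiply both sides by a test function v and integrate from 0 to 6:
  ∫_0^6 −u''(x) v(x) dx = ∫_0^6 f(x) v(x) dx.
Integrate the LHS by parts once:
  ∫_0^6 −u'' v dx = −[u'(x) v(x)]_0^6 + ∫_0^6 u'(x) v'(x) dx.
Thus ∫_0^6 u'(x) v'(x) dx = ∫_0^6 f(x) v(x) dx + [u'(x) v(x)]_0^6.
Choose V so that boundary terms are either known or forced to vanish.
u has homogeneous Neumann: u'(0) = u'(6) = 0. So [u' v]_0^6 = 0·v(6) − 0·v(0) = 0 for any v; take V = H^1(0, 6).
Weak formulation: find u (satisfying any essential BC) such that ∫_0^6 u'(x) v'(x) dx = ∫_0^6 f v dx for all v ∈ V (homogeneous Neumann, so boundary terms vanish).
Substituting f(x) = 6*cos(π*x/2), the right-hand side is ∫_0^6 (6*cos(π*x/2)) v dx.
Compatibility check (pure Neumann): taking v ≡ 1 ∈ V gives 0 = ∫_0^6 f dx + (0) − (0), i.e. ∫_0^6 f dx must equal u'(0) − u'(6) = 0. Indeed ∫_0^6 (6*cos(π*x/2)) dx = 0, so the data are compatible. The solution is then unique only up to an additive constant (fix it e.g. by requiring ∫_0^6 u dx = 0).


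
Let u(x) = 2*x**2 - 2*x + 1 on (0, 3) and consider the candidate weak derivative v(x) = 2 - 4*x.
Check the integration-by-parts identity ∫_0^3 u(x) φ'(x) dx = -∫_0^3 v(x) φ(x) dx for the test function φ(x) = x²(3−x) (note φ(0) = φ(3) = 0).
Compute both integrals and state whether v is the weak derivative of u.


LHS = -351/10, RHS = 351/10. No, v is not the weak derivative of u.

u(x) = 2*x**2 - 2*x + 1, classical derivative u'(x) = 4*x - 2.
φ(x) = x²(3−x), so φ'(x) = 3*x*(2 - x).
Note φ(0) = φ(3) = 0, so the boundary term u·φ vanishes.
LHS = ∫_0^3 u(x) φ'(x) dx = ∫_0^3 (-6*x^4 + 18*x^3 - 15*x^2 + 6*x) dx. Term by term:
  ∫_0^3 -6*x^4 dx = -1458/5;  ∫_0^3 18*x^3 dx = 729/2;  ∫_0^3 -15*x^2 dx = -135;
  ∫_0^3 6*x dx = 27.
Sum: -1458/5 + 729/2 − 135 + 27 = -351/10.
So LHS = -351/10.
∫_0^3 v(x) φ(x) dx = ∫_0^3 (4*x^4 - 14*x^3 + 6*x^2) dx. Term by term:
  ∫_0^3 4*x^4 dx = 972/5;  ∫_0^3 -14*x^3 dx = -567/2;  ∫_0^3 6*x^2 dx = 54.
Sum: 972/5 − 567/2 + 54 = -351/10.
So RHS = -∫_0^3 v(x) φ(x) dx = 351/10.
LHS − RHS = -351/5 ≠ 0, so the identity fails.
(For a valid weak derivative the identity must hold for EVERY test function, in particular this one. The failure shows v is NOT the weak derivative of u.)
Correct weak derivative would be u'(x) = 4*x - 2.


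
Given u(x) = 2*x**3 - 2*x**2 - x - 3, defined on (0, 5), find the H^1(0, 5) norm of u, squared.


||u||_{H^1}^2 = 269450/7

The H^1 norm (squared) on an interval (0, L) is
  ||u||_{H^1}^2 = ∫_0^L u(x)^2 dx + ∫_0^L u'(x)^2 dx.
Compute u'(x) = 6*x**2 - 4*x - 1.
Then u(x)^2 = 4*x**6 - 8*x**5 - 8*x**3 + 13*x**2 + 6*x + 9 and u'(x)^2 = 36*x**4 - 48*x**3 + 4*x**2 + 8*x + 1.
Integrate each monomial from 0 to 5 using ∫_0^5 c·x^n dx = c·5^(n+1)/(n+1):
  ∫_0^5 u(x)^2 dx = ∫_0^5 (4*x^6 - 8*x^5 - 8*x^3 + 13*x^2 + 6*x + 9) dx. Term by term:
    ∫_0^5 4*x^6 dx = 312500/7;  ∫_0^5 -8*x^5 dx = -62500/3;  ∫_0^5 -8*x^3 dx = -1250;
    ∫_0^5 13*x^2 dx = 1625/3;  ∫_0^5 6*x dx = 75;  ∫_0^5 9 dx = 45.
  Sum: 312500/7 − 62500/3 − 1250 + 1625/3 + 75 + 45 = 487645/21.
  ∫_0^5 u'(x)^2 dx = ∫_0^5 (36*x^4 - 48*x^3 + 4*x^2 + 8*x + 1) dx. Term by term:
    ∫_0^5 36*x^4 dx = 22500;  ∫_0^5 -48*x^3 dx = -7500;  ∫_0^5 4*x^2 dx = 500/3;
    ∫_0^5 8*x dx = 100;  ∫_0^5 1 dx = 5.
  Sum: 22500 − 7500 + 500/3 + 100 + 5 = 45815/3.
Adding: ||u||_{H^1}^2 = 487645/21 + 45815/3 = 269450/7.


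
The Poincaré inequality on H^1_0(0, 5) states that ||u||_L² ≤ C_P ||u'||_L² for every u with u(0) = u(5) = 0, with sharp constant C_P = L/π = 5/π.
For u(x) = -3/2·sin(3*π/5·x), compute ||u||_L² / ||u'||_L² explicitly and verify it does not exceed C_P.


||u||_L² / ||u'||_L² = 5/(3*π) < C_P = 5/π.

u(x) = -3/2·sin(3*π/5·x), so u'(x) = -9*π*cos(3*π*x/5)/10.
Writing u(x) = A·sin(kπx/L) with A = -3/2 and k = 3, use ∫_0^L sin²(kπx/L) dx = L/2 and ∫_0^L cos²(kπx/L) dx = L/2.
u² = 9/4·sin²(3*π/5·x) and (u')² = 81*π^2/100·cos²(3*π/5·x), and each of sin², cos² integrates to L/2 = 5/2 over (0, 5).
∫_0^5 u² dx = 45/8, so ||u||_L² = 3*sqrt(10)/4.
∫_0^5 (u')² dx = 81*π^2/40, so ||u'||_L² = 9*sqrt(10)*π/20.
Ratio ||u||_L² / ||u'||_L² = 5/(3*π).
Sharp Poincaré constant on H^1_0(0, 5) is C_P = L/π = 5/π, achieved by sin(π/5·x).
This is the k = 3 harmonic; the ratio L/(kπ) is strictly less than C_P = L/π, consistent with the sharp inequality ||u||_L² ≤ C_P ||u'||_L².


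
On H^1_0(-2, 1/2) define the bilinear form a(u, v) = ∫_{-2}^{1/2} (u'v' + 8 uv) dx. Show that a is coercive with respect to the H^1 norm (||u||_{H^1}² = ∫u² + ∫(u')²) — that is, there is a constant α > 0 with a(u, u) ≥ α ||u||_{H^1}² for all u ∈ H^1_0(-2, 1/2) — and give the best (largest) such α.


α = 1

Coercivity of a(·,·) on H^1_0(-2, 1/2) means a(u, u) ≥ α ||u||_{H^1}² for every u ∈ H^1_0.
The interval has length L = 5/2, and Poincaré/coercivity depend only on L. Here a(u, u) = ∫(u')² + (8)·∫u².
Here c = 8 ≥ 1, so a(u,u) = ∫(u')² + c∫u² ≥ ∫(u')² + ∫u² = ||u||_{H^1}², i.e. α = 1 works. No larger α is possible: a(u,u) ≥ α||u||_{H^1}² means (1−α)∫(u')² ≥ (α−c)∫u², and for the modes u_n = sin(nπ(x−x₀)/L) (x₀ the left endpoint) one has ∫u_n²/∫(u_n')² = (L/(nπ))² → 0, so a(u_n,u_n)/||u_n||_{H^1}² → 1. Hence the optimal constant is α = 1.
Therefore α = 1.


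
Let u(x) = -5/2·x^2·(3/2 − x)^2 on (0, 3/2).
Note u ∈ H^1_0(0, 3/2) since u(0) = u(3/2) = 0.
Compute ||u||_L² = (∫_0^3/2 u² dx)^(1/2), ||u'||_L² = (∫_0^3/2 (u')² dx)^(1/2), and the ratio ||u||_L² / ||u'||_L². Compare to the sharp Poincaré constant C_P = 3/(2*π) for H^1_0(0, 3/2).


||u||_L² / ||u'||_L² = sqrt(3)/4 < C_P = 3/(2*π).

u(x) = -5/2·x^2·(3/2 − x)^2, so u'(x) = 5*x*(-8*x^2 + 18*x - 9)/4.
u(x) = -5/2·x^2·(3/2 − x)^2 vanishes at x = 0 and x = 3/2, so u ∈ H^1_0(0, 3/2). Differentiate via the product rule and integrate the resulting polynomials term by term.
  ∫_0^3/2 u² dx = ∫_0^3/2 (25*x^8/4 - 75*x^7/2 + 675*x^6/8 - 675*x^5/8 + 2025*x^4/64) dx. Term by term:
    ∫_0^3/2 25*x^8/4 dx = 54675/2048;  ∫_0^3/2 -75*x^7/2 dx = -492075/4096;  ∫_0^3/2 675*x^6/8 dx = 1476225/7168;
    ∫_0^3/2 -675*x^5/8 dx = -164025/1024;  ∫_0^3/2 2025*x^4/64 dx = 98415/2048.
  Sum: 54675/2048 − 492075/4096 + 1476225/7168 − 164025/1024 + 98415/2048 = 10935/28672.
  ∫_0^3/2 (u')² dx = ∫_0^3/2 (100*x^6 - 450*x^5 + 2925*x^4/4 - 2025*x^3/4 + 2025*x^2/16) dx. Term by term:
    ∫_0^3/2 100*x^6 dx = 54675/224;  ∫_0^3/2 -450*x^5 dx = -54675/64;  ∫_0^3/2 2925*x^4/4 dx = 142155/128;
    ∫_0^3/2 -2025*x^3/4 dx = -164025/256;  ∫_0^3/2 2025*x^2/16 dx = 18225/128.
  Sum: 54675/224 − 54675/64 + 142155/128 − 164025/256 + 18225/128 = 3645/1792.
∫_0^3/2 u² dx = 10935/28672, so ||u||_L² = 27*sqrt(105)/448.
∫_0^3/2 (u')² dx = 3645/1792, so ||u'||_L² = 27*sqrt(35)/112.
Ratio ||u||_L² / ||u'||_L² = sqrt(3)/4.
Sharp Poincaré constant on H^1_0(0, 3/2) is C_P = L/π = 3/(2*π), achieved by sin(2*π/3·x).
A polynomial bump cannot attain the sharp Poincaré constant (only the first sine eigenfunction does), so the ratio is strictly less than C_P, consistent with ||u||_L² ≤ C_P ||u'||_L².


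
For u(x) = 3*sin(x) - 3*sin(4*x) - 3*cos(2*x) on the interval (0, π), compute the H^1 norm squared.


||u||_{H^1(0,π)}^2 = 60 + 108*π

u'(x) = 6*sin(2*x) + 3*cos(x) - 12*cos(4*x).
Expand u² and (u')² and integrate term by term on (0, π), using: for integers n ≥ 1, ∫_0^π sin²(nx) dx = ∫_0^π cos²(nx) dx = π/2; for n ≠ n', ∫_0^π sin(nx)sin(n'x) dx = ∫_0^π cos(nx)cos(n'x) dx = 0; and by product-to-sum, ∫_0^π sin(nx)cos(n'x) dx = ½∫_0^π [sin((n+n')x) + sin((n−n')x)] dx, which is 0 when n+n' is even and 2n/(n²−n'²) when n+n' is odd (it need not vanish on (0, π)).
  u² squared terms: (-3)²·∫cos(2x)² dx = 9·π/2 = 9*π/2;  (-3)²·∫sin(4x)² dx = 9·π/2 = 9*π/2;  (3)²·∫sin(x)² dx = 9·π/2 = 9*π/2.
  u² cross terms: 2·(-3)·(-3)·∫cos(2x)·sin(4x) dx = 18·(0) = 0;  2·(-3)·(3)·∫cos(2x)·sin(x) dx = -18·(-2/3) = 12;  2·(-3)·(3)·∫sin(4x)·sin(x) dx = -18·(0) = 0.
  So ∫_0^π u² dx = 9*π/2 + 9*π/2 + 9*π/2 + 0 + 12 + 0 = 12 + 27*π/2.
  (u')² squared terms: (-12)²·∫cos(4x)² dx = 144·π/2 = 72*π;  (3)²·∫cos(x)² dx = 9·π/2 = 9*π/2;  (6)²·∫sin(2x)² dx = 36·π/2 = 18*π.
  (u')² cross terms: 2·(-12)·(3)·∫cos(4x)·cos(x) dx = -72·(0) = 0;  2·(-12)·(6)·∫cos(4x)·sin(2x) dx = -144·(0) = 0;  2·(3)·(6)·∫cos(x)·sin(2x) dx = 36·(4/3) = 48.
  So ∫_0^π (u')² dx = 72*π + 9*π/2 + 18*π + 0 + 0 + 48 = 48 + 189*π/2.
||u||_{H^1}^2 = (12 + 27*π/2) + (48 + 189*π/2) = 60 + 108*π.


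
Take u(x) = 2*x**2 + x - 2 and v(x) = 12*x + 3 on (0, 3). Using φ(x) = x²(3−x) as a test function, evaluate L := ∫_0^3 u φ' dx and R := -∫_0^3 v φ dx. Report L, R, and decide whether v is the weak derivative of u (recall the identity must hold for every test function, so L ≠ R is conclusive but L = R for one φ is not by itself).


LHS = -1107/20, RHS = -3321/20. No, v is not the weak derivative of u.

u(x) = 2*x**2 + x - 2, classical derivative u'(x) = 4*x + 1.
φ(x) = x²(3−x), so φ'(x) = 3*x*(2 - x).
Note φ(0) = φ(3) = 0, so the boundary term u·φ vanishes.
LHS = ∫_0^3 u(x) φ'(x) dx = ∫_0^3 (-6*x^4 + 9*x^3 + 12*x^2 - 12*x) dx. Term by term:
  ∫_0^3 -6*x^4 dx = -1458/5;  ∫_0^3 9*x^3 dx = 729/4;  ∫_0^3 12*x^2 dx = 108;
  ∫_0^3 -12*x dx = -54.
Sum: -1458/5 + 729/4 + 108 − 54 = -1107/20.
So LHS = -1107/20.
∫_0^3 v(x) φ(x) dx = ∫_0^3 (-12*x^4 + 33*x^3 + 9*x^2) dx. Term by term:
  ∫_0^3 -12*x^4 dx = -2916/5;  ∫_0^3 33*x^3 dx = 2673/4;  ∫_0^3 9*x^2 dx = 81.
Sum: -2916/5 + 2673/4 + 81 = 3321/20.
So RHS = -∫_0^3 v(x) φ(x) dx = -3321/20.
LHS − RHS = 1107/10 ≠ 0, so the identity fails.
(For a valid weak derivative the identity must hold for EVERY test function, in particular this one. The failure shows v is NOT the weak derivative of u.)
Correct weak derivative would be u'(x) = 4*x + 1.


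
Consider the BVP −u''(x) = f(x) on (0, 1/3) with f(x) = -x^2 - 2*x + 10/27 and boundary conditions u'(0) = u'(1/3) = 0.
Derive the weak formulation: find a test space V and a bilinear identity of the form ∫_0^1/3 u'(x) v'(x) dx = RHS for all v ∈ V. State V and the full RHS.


V = H^1(0, 1/3) (no boundary constraint on v; u is determined up to an additive constant); weak form: ∫_0^1/3 u'v' dx = ∫_0^1/3 (-x^2 - 2*x + 10/27) v dx for all v ∈ V.

Multiply both sides by a test function v and integrate from 0 to 1/3:
  ∫_0^1/3 −u''(x) v(x) dx = ∫_0^1/3 f(x) v(x) dx.
Integrate the LHS by parts once:
  ∫_0^1/3 −u'' v dx = −[u'(x) v(x)]_0^1/3 + ∫_0^1/3 u'(x) v'(x) dx.
Thus ∫_0^1/3 u'(x) v'(x) dx = ∫_0^1/3 f(x) v(x) dx + [u'(x) v(x)]_0^1/3.
Choose V so that boundary terms are either known or forced to vanish.
u has homogeneous Neumann: u'(0) = u'(1/3) = 0. So [u' v]_0^1/3 = 0·v(1/3) − 0·v(0) = 0 for any v; take V = H^1(0, 1/3).
Weak formulation: find u (satisfying any essential BC) such that ∫_0^1/3 u'(x) v'(x) dx = ∫_0^1/3 f v dx for all v ∈ V (homogeneous Neumann, so boundary terms vanish).
Substituting f(x) = -x^2 - 2*x + 10/27, the right-hand side is ∫_0^1/3 (-x^2 - 2*x + 10/27) v dx.
Compatibility check (pure Neumann): taking v ≡ 1 ∈ V gives 0 = ∫_0^1/3 f dx + (0) − (0), i.e. ∫_0^1/3 f dx must equal u'(0) − u'(1/3) = 0. Indeed ∫_0^1/3 (-x^2 - 2*x + 10/27) dx = 0, so the data are compatible. The solution is then unique only up to an additive constant (fix it e.g. by requiring ∫_0^1/3 u dx = 0).


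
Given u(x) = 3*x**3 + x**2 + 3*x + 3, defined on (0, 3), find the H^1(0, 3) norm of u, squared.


||u||_{H^1}^2 = 73233/7

The H^1 norm (squared) on an interval (0, L) is
  ||u||_{H^1}^2 = ∫_0^L u(x)^2 dx + ∫_0^L u'(x)^2 dx.
Compute u'(x) = 9*x**2 + 2*x + 3.
Then u(x)^2 = 9*x**6 + 6*x**5 + 19*x**4 + 24*x**3 + 15*x**2 + 18*x + 9 and u'(x)^2 = 81*x**4 + 36*x**3 + 58*x**2 + 12*x + 9.
Integrate each monomial from 0 to 3 using ∫_0^3 c·x^n dx = c·3^(n+1)/(n+1):
  ∫_0^3 u(x)^2 dx = ∫_0^3 (9*x^6 + 6*x^5 + 19*x^4 + 24*x^3 + 15*x^2 + 18*x + 9) dx. Term by term:
    ∫_0^3 9*x^6 dx = 19683/7;  ∫_0^3 6*x^5 dx = 729;  ∫_0^3 19*x^4 dx = 4617/5;
    ∫_0^3 24*x^3 dx = 486;  ∫_0^3 15*x^2 dx = 135;  ∫_0^3 18*x dx = 81;
    ∫_0^3 9 dx = 27.
  Sum: 19683/7 + 729 + 4617/5 + 486 + 135 + 81 + 27 = 181764/35.
  ∫_0^3 u'(x)^2 dx = ∫_0^3 (81*x^4 + 36*x^3 + 58*x^2 + 12*x + 9) dx. Term by term:
    ∫_0^3 81*x^4 dx = 19683/5;  ∫_0^3 36*x^3 dx = 729;  ∫_0^3 58*x^2 dx = 522;
    ∫_0^3 12*x dx = 54;  ∫_0^3 9 dx = 27.
  Sum: 19683/5 + 729 + 522 + 54 + 27 = 26343/5.
Adding: ||u||_{H^1}^2 = 181764/35 + 26343/5 = 73233/7.


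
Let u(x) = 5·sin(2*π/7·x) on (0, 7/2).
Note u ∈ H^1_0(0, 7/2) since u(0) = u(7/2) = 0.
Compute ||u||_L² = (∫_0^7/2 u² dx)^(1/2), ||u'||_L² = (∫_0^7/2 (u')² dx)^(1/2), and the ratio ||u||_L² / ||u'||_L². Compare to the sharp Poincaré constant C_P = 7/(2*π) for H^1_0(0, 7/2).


||u||_L² / ||u'||_L² = 7/(2*π) = C_P.

u(x) = 5·sin(2*π/7·x), so u'(x) = 10*π*cos(2*π*x/7)/7.
Writing u(x) = A·sin(kπx/L) with A = 5 and k = 1, use ∫_0^L sin²(kπx/L) dx = L/2 and ∫_0^L cos²(kπx/L) dx = L/2.
u² = 25·sin²(2*π/7·x) and (u')² = 100*π^2/49·cos²(2*π/7·x), and each of sin², cos² integrates to L/2 = 7/4 over (0, 7/2).
∫_0^7/2 u² dx = 175/4, so ||u||_L² = 5*sqrt(7)/2.
∫_0^7/2 (u')² dx = 25*π^2/7, so ||u'||_L² = 5*sqrt(7)*π/7.
Ratio ||u||_L² / ||u'||_L² = 7/(2*π).
Sharp Poincaré constant on H^1_0(0, 7/2) is C_P = L/π = 7/(2*π), achieved by sin(2*π/7·x).
This is the k = 1 eigenfunction (up to amplitude), so the ratio equals the sharp Poincaré constant exactly.


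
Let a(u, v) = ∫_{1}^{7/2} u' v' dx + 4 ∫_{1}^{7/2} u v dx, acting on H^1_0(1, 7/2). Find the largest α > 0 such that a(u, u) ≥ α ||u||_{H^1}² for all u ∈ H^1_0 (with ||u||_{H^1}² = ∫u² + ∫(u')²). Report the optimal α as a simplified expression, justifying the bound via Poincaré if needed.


α = 1

Coercivity of a(·,·) on H^1_0(1, 7/2) means a(u, u) ≥ α ||u||_{H^1}² for every u ∈ H^1_0.
The interval has length L = 5/2, and Poincaré/coercivity depend only on L. Here a(u, u) = ∫(u')² + (4)·∫u².
Here c = 4 ≥ 1, so a(u,u) = ∫(u')² + c∫u² ≥ ∫(u')² + ∫u² = ||u||_{H^1}², i.e. α = 1 works. No larger α is possible: a(u,u) ≥ α||u||_{H^1}² means (1−α)∫(u')² ≥ (α−c)∫u², and for the modes u_n = sin(nπ(x−x₀)/L) (x₀ the left endpoint) one has ∫u_n²/∫(u_n')² = (L/(nπ))² → 0, so a(u_n,u_n)/||u_n||_{H^1}² → 1. Hence the optimal constant is α = 1.
Therefore α = 1.


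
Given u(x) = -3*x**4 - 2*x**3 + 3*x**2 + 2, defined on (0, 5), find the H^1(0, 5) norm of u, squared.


||u||_{H^1}^2 = 59553905/14

The H^1 norm (squared) on an interval (0, L) is
  ||u||_{H^1}^2 = ∫_0^L u(x)^2 dx + ∫_0^L u'(x)^2 dx.
Compute u'(x) = -12*x**3 - 6*x**2 + 6*x.
Then u(x)^2 = 9*x**8 + 12*x**7 - 14*x**6 - 12*x**5 - 3*x**4 - 8*x**3 + 12*x**2 + 4 and u'(x)^2 = 144*x**6 + 144*x**5 - 108*x**4 - 72*x**3 + 36*x**2.
Integrate each monomial from 0 to 5 using ∫_0^5 c·x^n dx = c·5^(n+1)/(n+1):
  ∫_0^5 u(x)^2 dx = ∫_0^5 (9*x^8 + 12*x^7 - 14*x^6 - 12*x^5 - 3*x^4 - 8*x^3 + 12*x^2 + 4) dx. Term by term:
    ∫_0^5 9*x^8 dx = 1953125;  ∫_0^5 12*x^7 dx = 1171875/2;  ∫_0^5 -14*x^6 dx = -156250;
    ∫_0^5 -12*x^5 dx = -31250;  ∫_0^5 -3*x^4 dx = -1875;  ∫_0^5 -8*x^3 dx = -1250;
    ∫_0^5 12*x^2 dx = 500;  ∫_0^5 4 dx = 20.
  Sum: 1953125 + 1171875/2 − 156250 − 31250 − 1875 − 1250 + 500 + 20 = 4697915/2.
  ∫_0^5 u'(x)^2 dx = ∫_0^5 (144*x^6 + 144*x^5 - 108*x^4 - 72*x^3 + 36*x^2) dx. Term by term:
    ∫_0^5 144*x^6 dx = 11250000/7;  ∫_0^5 144*x^5 dx = 375000;  ∫_0^5 -108*x^4 dx = -67500;
    ∫_0^5 -72*x^3 dx = -11250;  ∫_0^5 36*x^2 dx = 1500.
  Sum: 11250000/7 + 375000 − 67500 − 11250 + 1500 = 13334250/7.
Adding: ||u||_{H^1}^2 = 4697915/2 + 13334250/7 = 59553905/14.


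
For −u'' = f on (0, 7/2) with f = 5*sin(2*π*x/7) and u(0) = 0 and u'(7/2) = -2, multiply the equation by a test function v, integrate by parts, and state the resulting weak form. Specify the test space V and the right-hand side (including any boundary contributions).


V = {v ∈ H^1(0, 7/2) : v(0) = 0} (test functions vanish at x = 0 where u is specified); weak form: ∫_0^7/2 u'v' dx = ∫_0^7/2 (5*sin(2*π*x/7)) v dx − 2·v(7/2) for all v ∈ V.

Multiply both sides by a test function v and integrate from 0 to 7/2:
  ∫_0^7/2 −u''(x) v(x) dx = ∫_0^7/2 f(x) v(x) dx.
Integrate the LHS by parts once:
  ∫_0^7/2 −u'' v dx = −[u'(x) v(x)]_0^7/2 + ∫_0^7/2 u'(x) v'(x) dx.
Thus ∫_0^7/2 u'(x) v'(x) dx = ∫_0^7/2 f(x) v(x) dx + [u'(x) v(x)]_0^7/2.
Choose V so that boundary terms are either known or forced to vanish.
Mixed BC: u(0) = 0 (Dirichlet) and u'(7/2) = -2 (Neumann). Define V = {v ∈ H^1(0, 7/2) : v(0) = 0}. Then [u' v]_0^7/2 = u'(7/2)·v(7/2) − u'(0)·0 = − 2·v(7/2).
Weak formulation: find u (satisfying any essential BC) such that ∫_0^7/2 u'(x) v'(x) dx = ∫_0^7/2 f v dx − 2·v(7/2) for all v ∈ V (Dirichlet at 0 absorbed into V; Neumann datum at x = 7/2 contributes the boundary term).
Substituting f(x) = 5*sin(2*π*x/7), the right-hand side is ∫_0^7/2 (5*sin(2*π*x/7)) v dx − 2·v(7/2).


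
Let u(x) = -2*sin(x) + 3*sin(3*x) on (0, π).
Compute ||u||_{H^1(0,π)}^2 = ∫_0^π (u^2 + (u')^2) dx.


||u||_{H^1(0,π)}^2 = 49*π

u'(x) = -2*cos(x) + 9*cos(3*x).
Expand u² and (u')² and integrate term by term on (0, π), using: for integers n ≥ 1, ∫_0^π sin²(nx) dx = ∫_0^π cos²(nx) dx = π/2; for n ≠ n', ∫_0^π sin(nx)sin(n'x) dx = ∫_0^π cos(nx)cos(n'x) dx = 0; and by product-to-sum, ∫_0^π sin(nx)cos(n'x) dx = ½∫_0^π [sin((n+n')x) + sin((n−n')x)] dx, which is 0 when n+n' is even and 2n/(n²−n'²) when n+n' is odd (it need not vanish on (0, π)).
  u² squared terms: (-2)²·∫sin(x)² dx = 4·π/2 = 2*π;  (3)²·∫sin(3x)² dx = 9·π/2 = 9*π/2.
  u² cross terms: 2·(-2)·(3)·∫sin(x)·sin(3x) dx = -12·(0) = 0.
  So ∫_0^π u² dx = 2*π + 9*π/2 + 0 = 13*π/2.
  (u')² squared terms: (-2)²·∫cos(x)² dx = 4·π/2 = 2*π;  (9)²·∫cos(3x)² dx = 81·π/2 = 81*π/2.
  (u')² cross terms: 2·(-2)·(9)·∫cos(x)·cos(3x) dx = -36·(0) = 0.
  So ∫_0^π (u')² dx = 2*π + 81*π/2 + 0 = 85*π/2.
||u||_{H^1}^2 = (13*π/2) + (85*π/2) = 49*π.


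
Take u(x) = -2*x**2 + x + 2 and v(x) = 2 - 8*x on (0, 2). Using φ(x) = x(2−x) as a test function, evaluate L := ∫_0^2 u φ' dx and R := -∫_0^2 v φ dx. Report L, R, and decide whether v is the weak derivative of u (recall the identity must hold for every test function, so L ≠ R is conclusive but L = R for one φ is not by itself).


LHS = 4, RHS = 8. No, v is not the weak derivative of u.

u(x) = -2*x**2 + x + 2, classical derivative u'(x) = 1 - 4*x.
φ(x) = x(2−x), so φ'(x) = 2 - 2*x.
Note φ(0) = φ(2) = 0, so the boundary term u·φ vanishes.
LHS = ∫_0^2 u(x) φ'(x) dx = ∫_0^2 (4*x^3 - 6*x^2 - 2*x + 4) dx. Term by term:
  ∫_0^2 4*x^3 dx = 16;  ∫_0^2 -6*x^2 dx = -16;  ∫_0^2 -2*x dx = -4;
  ∫_0^2 4 dx = 8.
Sum: 16 − 16 − 4 + 8 = 4.
So LHS = 4.
∫_0^2 v(x) φ(x) dx = ∫_0^2 (8*x^3 - 18*x^2 + 4*x) dx. Term by term:
  ∫_0^2 8*x^3 dx = 32;  ∫_0^2 -18*x^2 dx = -48;  ∫_0^2 4*x dx = 8.
Sum: 32 − 48 + 8 = -8.
So RHS = -∫_0^2 v(x) φ(x) dx = 8.
LHS − RHS = -4 ≠ 0, so the identity fails.
(For a valid weak derivative the identity must hold for EVERY test function, in particular this one. The failure shows v is NOT the weak derivative of u.)
Correct weak derivative would be u'(x) = 1 - 4*x.


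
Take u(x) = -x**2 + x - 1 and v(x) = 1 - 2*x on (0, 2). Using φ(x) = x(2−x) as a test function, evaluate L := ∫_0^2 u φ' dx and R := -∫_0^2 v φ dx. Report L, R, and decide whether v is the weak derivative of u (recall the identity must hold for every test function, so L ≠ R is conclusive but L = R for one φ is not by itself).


LHS = 4/3, RHS = 4/3. Yes, v = u' weakly.

u(x) = -x**2 + x - 1, classical derivative u'(x) = 1 - 2*x.
φ(x) = x(2−x), so φ'(x) = 2 - 2*x.
Note φ(0) = φ(2) = 0, so the boundary term u·φ vanishes.
LHS = ∫_0^2 u(x) φ'(x) dx = ∫_0^2 (2*x^3 - 4*x^2 + 4*x - 2) dx. Term by term:
  ∫_0^2 2*x^3 dx = 8;  ∫_0^2 -4*x^2 dx = -32/3;  ∫_0^2 4*x dx = 8;
  ∫_0^2 -2 dx = -4.
Sum: 8 − 32/3 + 8 − 4 = 4/3.
So LHS = 4/3.
∫_0^2 v(x) φ(x) dx = ∫_0^2 (2*x^3 - 5*x^2 + 2*x) dx. Term by term:
  ∫_0^2 2*x^3 dx = 8;  ∫_0^2 -5*x^2 dx = -40/3;  ∫_0^2 2*x dx = 4.
Sum: 8 − 40/3 + 4 = -4/3.
So RHS = -∫_0^2 v(x) φ(x) dx = 4/3.
LHS = RHS, so the identity holds for this test φ.
Moreover u is smooth here and v(x) = u'(x) = 1 - 2*x pointwise, so the identity holds for every test function. Hence v is the weak derivative of u.


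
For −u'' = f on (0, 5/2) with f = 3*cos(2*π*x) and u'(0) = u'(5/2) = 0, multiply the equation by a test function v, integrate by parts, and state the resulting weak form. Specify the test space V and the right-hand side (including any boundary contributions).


V = H^1(0, 5/2) (no boundary constraint on v; u is determined up to an additive constant); weak form: ∫_0^5/2 u'v' dx = ∫_0^5/2 (3*cos(2*π*x)) v dx for all v ∈ V.

Multiply both sides by a test function v and integrate from 0 to 5/2:
  ∫_0^5/2 −u''(x) v(x) dx = ∫_0^5/2 f(x) v(x) dx.
Integrate the LHS by parts once:
  ∫_0^5/2 −u'' v dx = −[u'(x) v(x)]_0^5/2 + ∫_0^5/2 u'(x) v'(x) dx.
Thus ∫_0^5/2 u'(x) v'(x) dx = ∫_0^5/2 f(x) v(x) dx + [u'(x) v(x)]_0^5/2.
Choose V so that boundary terms are either known or forced to vanish.
u has homogeneous Neumann: u'(0) = u'(5/2) = 0. So [u' v]_0^5/2 = 0·v(5/2) − 0·v(0) = 0 for any v; take V = H^1(0, 5/2).
Weak formulation: find u (satisfying any essential BC) such that ∫_0^5/2 u'(x) v'(x) dx = ∫_0^5/2 f v dx for all v ∈ V (homogeneous Neumann, so boundary terms vanish).
Substituting f(x) = 3*cos(2*π*x), the right-hand side is ∫_0^5/2 (3*cos(2*π*x)) v dx.
Compatibility check (pure Neumann): taking v ≡ 1 ∈ V gives 0 = ∫_0^5/2 f dx + (0) − (0), i.e. ∫_0^5/2 f dx must equal u'(0) − u'(5/2) = 0. Indeed ∫_0^5/2 (3*cos(2*π*x)) dx = 0, so the data are compatible. The solution is then unique only up to an additive constant (fix it e.g. by requiring ∫_0^5/2 u dx = 0).


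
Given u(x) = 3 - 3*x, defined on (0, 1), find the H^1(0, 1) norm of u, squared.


||u||_{H^1}^2 = 12

The H^1 norm (squared) on an interval (0, L) is
  ||u||_{H^1}^2 = ∫_0^L u(x)^2 dx + ∫_0^L u'(x)^2 dx.
Compute u'(x) = -3.
Then u(x)^2 = 9*x**2 - 18*x + 9 and u'(x)^2 = 9.
Integrate each monomial from 0 to 1 using ∫_0^1 c·x^n dx = c·1^(n+1)/(n+1):
  ∫_0^1 u(x)^2 dx = ∫_0^1 (9*x^2 - 18*x + 9) dx. Term by term:
    ∫_0^1 9*x^2 dx = 3;  ∫_0^1 -18*x dx = -9;  ∫_0^1 9 dx = 9.
  Sum: 3 − 9 + 9 = 3.
  ∫_0^1 u'(x)^2 dx = ∫_0^1 (9) dx. Term by term:
    ∫_0^1 9 dx = 9.
Adding: ||u||_{H^1}^2 = 3 + 9 = 12.


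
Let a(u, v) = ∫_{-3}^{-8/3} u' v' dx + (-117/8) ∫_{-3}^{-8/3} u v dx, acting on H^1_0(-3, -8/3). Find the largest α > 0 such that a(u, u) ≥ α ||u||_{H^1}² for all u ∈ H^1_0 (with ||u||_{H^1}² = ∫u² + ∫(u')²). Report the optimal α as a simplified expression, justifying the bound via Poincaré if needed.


α = 9*(-13 + 8*π^2)/(8*(1 + 9*π^2))

Coercivity of a(·,·) on H^1_0(-3, -8/3) means a(u, u) ≥ α ||u||_{H^1}² for every u ∈ H^1_0.
The interval has length L = 1/3, and Poincaré/coercivity depend only on L. Here a(u, u) = ∫(u')² + (-117/8)·∫u².
Here c = -117/8 < 0 with |c| < (π/L)² = 9*π^2, so coercivity still holds. The condition a(u,u) ≥ α||u||_{H^1}² reads (1−α)∫(u')² ≥ (α−c)∫u². Any admissible α is ≤ 1 (rapidly oscillating u have ∫u²/∫(u')² → 0), and α = 1 would force 0 ≥ (1−c)∫u², impossible since c < 1; so 1−α > 0. By the sharp Poincaré inequality on H^1_0 of an interval of length L, ∫(u')² ≥ (π/L)²∫u² with equality for the first sine mode sin(π(x−x₀)/L) (x₀ the left endpoint), so the inequality holds for all u iff (1−α)(π/L)² ≥ α − c, i.e. α ≤ ((π/L)² + c)/((π/L)² + 1) = (1 + c(L/π)²)/(1 + (L/π)²). (Direct route, valid since c ≤ 0: Poincaré gives c∫u² ≥ c(L/π)²∫(u')², so a(u,u) ≥ (1 + c(L/π)²)∫(u')², while ||u||_{H^1}² ≤ (1 + (L/π)²)∫(u')²; dividing yields the same α.) With (π/L)² = 9*π^2 and c = -117/8, the largest admissible constant is α = ((π/L)² + c)/((π/L)² + 1).
Simplifying, α = 9*(-13 + 8*π^2)/(8*(1 + 9*π^2)).


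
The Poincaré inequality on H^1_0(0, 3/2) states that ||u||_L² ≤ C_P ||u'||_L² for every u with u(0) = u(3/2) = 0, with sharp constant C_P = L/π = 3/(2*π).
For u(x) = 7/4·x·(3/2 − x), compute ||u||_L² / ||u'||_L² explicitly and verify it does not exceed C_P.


||u||_L² / ||u'||_L² = 3*sqrt(10)/20 < C_P = 3/(2*π).

u(x) = 7/4·x·(3/2 − x), so u'(x) = 21/8 - 7*x/2.
u(x) = 7/4·x·(3/2 − x) vanishes at x = 0 and x = 3/2, so u ∈ H^1_0(0, 3/2). Differentiate via the product rule and integrate the resulting polynomials term by term.
  ∫_0^3/2 u² dx = ∫_0^3/2 (49*x^4/16 - 147*x^3/16 + 441*x^2/64) dx. Term by term:
    ∫_0^3/2 49*x^4/16 dx = 11907/2560;  ∫_0^3/2 -147*x^3/16 dx = -11907/1024;  ∫_0^3/2 441*x^2/64 dx = 3969/512.
  Sum: 11907/2560 − 11907/1024 + 3969/512 = 3969/5120.
  ∫_0^3/2 (u')² dx = ∫_0^3/2 (49*x^2/4 - 147*x/8 + 441/64) dx. Term by term:
    ∫_0^3/2 49*x^2/4 dx = 441/32;  ∫_0^3/2 -147*x/8 dx = -1323/64;  ∫_0^3/2 441/64 dx = 1323/128.
  Sum: 441/32 − 1323/64 + 1323/128 = 441/128.
∫_0^3/2 u² dx = 3969/5120, so ||u||_L² = 63*sqrt(5)/160.
∫_0^3/2 (u')² dx = 441/128, so ||u'||_L² = 21*sqrt(2)/16.
Ratio ||u||_L² / ||u'||_L² = 3*sqrt(10)/20.
Sharp Poincaré constant on H^1_0(0, 3/2) is C_P = L/π = 3/(2*π), achieved by sin(2*π/3·x).
A polynomial bump cannot attain the sharp Poincaré constant (only the first sine eigenfunction does), so the ratio is strictly less than C_P, consistent with ||u||_L² ≤ C_P ||u'||_L².


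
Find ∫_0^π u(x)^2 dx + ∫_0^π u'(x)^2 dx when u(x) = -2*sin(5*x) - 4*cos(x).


||u||_{H^1(0,π)}^2 = 68*π

u'(x) = 4*sin(x) - 10*cos(5*x).
Expand u² and (u')² and integrate term by term on (0, π), using: for integers n ≥ 1, ∫_0^π sin²(nx) dx = ∫_0^π cos²(nx) dx = π/2; for n ≠ n', ∫_0^π sin(nx)sin(n'x) dx = ∫_0^π cos(nx)cos(n'x) dx = 0; and by product-to-sum, ∫_0^π sin(nx)cos(n'x) dx = ½∫_0^π [sin((n+n')x) + sin((n−n')x)] dx, which is 0 when n+n' is even and 2n/(n²−n'²) when n+n' is odd (it need not vanish on (0, π)).
  u² squared terms: (-4)²·∫cos(x)² dx = 16·π/2 = 8*π;  (-2)²·∫sin(5x)² dx = 4·π/2 = 2*π.
  u² cross terms: 2·(-4)·(-2)·∫cos(x)·sin(5x) dx = 16·(0) = 0.
  So ∫_0^π u² dx = 8*π + 2*π + 0 = 10*π.
  (u')² squared terms: (-10)²·∫cos(5x)² dx = 100·π/2 = 50*π;  (4)²·∫sin(x)² dx = 16·π/2 = 8*π.
  (u')² cross terms: 2·(-10)·(4)·∫cos(5x)·sin(x) dx = -80·(0) = 0.
  So ∫_0^π (u')² dx = 50*π + 8*π + 0 = 58*π.
||u||_{H^1}^2 = (10*π) + (58*π) = 68*π.


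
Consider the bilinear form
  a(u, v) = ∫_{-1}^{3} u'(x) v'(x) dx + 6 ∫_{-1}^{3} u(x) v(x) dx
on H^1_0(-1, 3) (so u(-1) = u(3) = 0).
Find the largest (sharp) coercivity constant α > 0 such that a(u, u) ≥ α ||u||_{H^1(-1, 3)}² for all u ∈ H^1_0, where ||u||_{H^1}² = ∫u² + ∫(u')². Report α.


α = 1

Coercivity of a(·,·) on H^1_0(-1, 3) means a(u, u) ≥ α ||u||_{H^1}² for every u ∈ H^1_0.
The interval has length L = 4, and Poincaré/coercivity depend only on L. Here a(u, u) = ∫(u')² + (6)·∫u².
Here c = 6 ≥ 1, so a(u,u) = ∫(u')² + c∫u² ≥ ∫(u')² + ∫u² = ||u||_{H^1}², i.e. α = 1 works. No larger α is possible: a(u,u) ≥ α||u||_{H^1}² means (1−α)∫(u')² ≥ (α−c)∫u², and for the modes u_n = sin(nπ(x−x₀)/L) (x₀ the left endpoint) one has ∫u_n²/∫(u_n')² = (L/(nπ))² → 0, so a(u_n,u_n)/||u_n||_{H^1}² → 1. Hence the optimal constant is α = 1.
Therefore α = 1.


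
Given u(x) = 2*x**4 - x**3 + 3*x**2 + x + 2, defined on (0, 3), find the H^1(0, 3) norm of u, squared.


||u||_{H^1}^2 = 29391

The H^1 norm (squared) on an interval (0, L) is
  ||u||_{H^1}^2 = ∫_0^L u(x)^2 dx + ∫_0^L u'(x)^2 dx.
Compute u'(x) = 8*x**3 - 3*x**2 + 6*x + 1.
Then u(x)^2 = 4*x**8 - 4*x**7 + 13*x**6 - 2*x**5 + 15*x**4 + 2*x**3 + 13*x**2 + 4*x + 4 and u'(x)^2 = 64*x**6 - 48*x**5 + 105*x**4 - 20*x**3 + 30*x**2 + 12*x + 1.
Integrate each monomial from 0 to 3 using ∫_0^3 c·x^n dx = c·3^(n+1)/(n+1):
  ∫_0^3 u(x)^2 dx = ∫_0^3 (4*x^8 - 4*x^7 + 13*x^6 - 2*x^5 + 15*x^4 + 2*x^3 + 13*x^2 + 4*x + 4) dx. Term by term:
    ∫_0^3 4*x^8 dx = 8748;  ∫_0^3 -4*x^7 dx = -6561/2;  ∫_0^3 13*x^6 dx = 28431/7;
    ∫_0^3 -2*x^5 dx = -243;  ∫_0^3 15*x^4 dx = 729;  ∫_0^3 2*x^3 dx = 81/2;
    ∫_0^3 13*x^2 dx = 117;  ∫_0^3 4*x dx = 18;  ∫_0^3 4 dx = 12.
  Sum: 8748 − 6561/2 + 28431/7 − 243 + 729 + 81/2 + 117 + 18 + 12 = 71418/7.
  ∫_0^3 u'(x)^2 dx = ∫_0^3 (64*x^6 - 48*x^5 + 105*x^4 - 20*x^3 + 30*x^2 + 12*x + 1) dx. Term by term:
    ∫_0^3 64*x^6 dx = 139968/7;  ∫_0^3 -48*x^5 dx = -5832;  ∫_0^3 105*x^4 dx = 5103;
    ∫_0^3 -20*x^3 dx = -405;  ∫_0^3 30*x^2 dx = 270;  ∫_0^3 12*x dx = 54;
    ∫_0^3 1 dx = 3.
  Sum: 139968/7 − 5832 + 5103 − 405 + 270 + 54 + 3 = 134319/7.
Adding: ||u||_{H^1}^2 = 71418/7 + 134319/7 = 29391.


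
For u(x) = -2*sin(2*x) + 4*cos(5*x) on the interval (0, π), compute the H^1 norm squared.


||u||_{H^1(0,π)}^2 = 1664/21 + 218*π

u'(x) = -20*sin(5*x) - 4*cos(2*x).
Expand u² and (u')² and integrate term by term on (0, π), using: for integers n ≥ 1, ∫_0^π sin²(nx) dx = ∫_0^π cos²(nx) dx = π/2; for n ≠ n', ∫_0^π sin(nx)sin(n'x) dx = ∫_0^π cos(nx)cos(n'x) dx = 0; and by product-to-sum, ∫_0^π sin(nx)cos(n'x) dx = ½∫_0^π [sin((n+n')x) + sin((n−n')x)] dx, which is 0 when n+n' is even and 2n/(n²−n'²) when n+n' is odd (it need not vanish on (0, π)).
  u² squared terms: (-2)²·∫sin(2x)² dx = 4·π/2 = 2*π;  (4)²·∫cos(5x)² dx = 16·π/2 = 8*π.
  u² cross terms: 2·(-2)·(4)·∫sin(2x)·cos(5x) dx = -16·(-4/21) = 64/21.
  So ∫_0^π u² dx = 2*π + 8*π + 64/21 = 64/21 + 10*π.
  (u')² squared terms: (-20)²·∫sin(5x)² dx = 400·π/2 = 200*π;  (-4)²·∫cos(2x)² dx = 16·π/2 = 8*π.
  (u')² cross terms: 2·(-20)·(-4)·∫sin(5x)·cos(2x) dx = 160·(10/21) = 1600/21.
  So ∫_0^π (u')² dx = 200*π + 8*π + 1600/21 = 1600/21 + 208*π.
||u||_{H^1}^2 = (64/21 + 10*π) + (1600/21 + 208*π) = 1664/21 + 218*π.


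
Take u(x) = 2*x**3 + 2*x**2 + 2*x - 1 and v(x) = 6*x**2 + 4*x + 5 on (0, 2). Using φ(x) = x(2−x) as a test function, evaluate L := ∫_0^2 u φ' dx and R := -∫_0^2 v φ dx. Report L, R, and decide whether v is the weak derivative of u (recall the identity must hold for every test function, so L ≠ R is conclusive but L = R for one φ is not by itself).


LHS = -88/5, RHS = -108/5. No, v is not the weak derivative of u.

u(x) = 2*x**3 + 2*x**2 + 2*x - 1, classical derivative u'(x) = 6*x**2 + 4*x + 2.
φ(x) = x(2−x), so φ'(x) = 2 - 2*x.
Note φ(0) = φ(2) = 0, so the boundary term u·φ vanishes.
LHS = ∫_0^2 u(x) φ'(x) dx = ∫_0^2 (-4*x^4 + 6*x - 2) dx. Term by term:
  ∫_0^2 -4*x^4 dx = -128/5;  ∫_0^2 6*x dx = 12;  ∫_0^2 -2 dx = -4.
Sum: -128/5 + 12 − 4 = -88/5.
So LHS = -88/5.
∫_0^2 v(x) φ(x) dx = ∫_0^2 (-6*x^4 + 8*x^3 + 3*x^2 + 10*x) dx. Term by term:
  ∫_0^2 -6*x^4 dx = -192/5;  ∫_0^2 8*x^3 dx = 32;  ∫_0^2 3*x^2 dx = 8;
  ∫_0^2 10*x dx = 20.
Sum: -192/5 + 32 + 8 + 20 = 108/5.
So RHS = -∫_0^2 v(x) φ(x) dx = -108/5.
LHS − RHS = 4 ≠ 0, so the identity fails.
(For a valid weak derivative the identity must hold for EVERY test function, in particular this one. The failure shows v is NOT the weak derivative of u.)
Correct weak derivative would be u'(x) = 6*x**2 + 4*x + 2.


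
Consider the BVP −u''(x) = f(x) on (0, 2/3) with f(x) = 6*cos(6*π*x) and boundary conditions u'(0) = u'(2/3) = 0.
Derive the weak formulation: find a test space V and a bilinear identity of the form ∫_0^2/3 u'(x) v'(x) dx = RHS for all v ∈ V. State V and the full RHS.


V = H^1(0, 2/3) (no boundary constraint on v; u is determined up to an additive constant); weak form: ∫_0^2/3 u'v' dx = ∫_0^2/3 (6*cos(6*π*x)) v dx for all v ∈ V.

Multiply both sides by a test function v and integrate from 0 to 2/3:
  ∫_0^2/3 −u''(x) v(x) dx = ∫_0^2/3 f(x) v(x) dx.
Integrate the LHS by parts once:
  ∫_0^2/3 −u'' v dx = −[u'(x) v(x)]_0^2/3 + ∫_0^2/3 u'(x) v'(x) dx.
Thus ∫_0^2/3 u'(x) v'(x) dx = ∫_0^2/3 f(x) v(x) dx + [u'(x) v(x)]_0^2/3.
Choose V so that boundary terms are either known or forced to vanish.
u has homogeneous Neumann: u'(0) = u'(2/3) = 0. So [u' v]_0^2/3 = 0·v(2/3) − 0·v(0) = 0 for any v; take V = H^1(0, 2/3).
Weak formulation: find u (satisfying any essential BC) such that ∫_0^2/3 u'(x) v'(x) dx = ∫_0^2/3 f v dx for all v ∈ V (homogeneous Neumann, so boundary terms vanish).
Substituting f(x) = 6*cos(6*π*x), the right-hand side is ∫_0^2/3 (6*cos(6*π*x)) v dx.
Compatibility check (pure Neumann): taking v ≡ 1 ∈ V gives 0 = ∫_0^2/3 f dx + (0) − (0), i.e. ∫_0^2/3 f dx must equal u'(0) − u'(2/3) = 0. Indeed ∫_0^2/3 (6*cos(6*π*x)) dx = 0, so the data are compatible. The solution is then unique only up to an additive constant (fix it e.g. by requiring ∫_0^2/3 u dx = 0).


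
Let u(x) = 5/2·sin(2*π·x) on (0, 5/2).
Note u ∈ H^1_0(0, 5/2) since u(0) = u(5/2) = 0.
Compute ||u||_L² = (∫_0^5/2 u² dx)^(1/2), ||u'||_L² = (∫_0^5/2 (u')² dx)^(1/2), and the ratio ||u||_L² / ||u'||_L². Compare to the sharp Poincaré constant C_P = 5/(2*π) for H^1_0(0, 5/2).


||u||_L² / ||u'||_L² = 1/(2*π) < C_P = 5/(2*π).

u(x) = 5/2·sin(2*π·x), so u'(x) = 5*π*cos(2*π*x).
Writing u(x) = A·sin(kπx/L) with A = 5/2 and k = 5, use ∫_0^L sin²(kπx/L) dx = L/2 and ∫_0^L cos²(kπx/L) dx = L/2.
u² = 25/4·sin²(2*π·x) and (u')² = 25*π^2·cos²(2*π·x), and each of sin², cos² integrates to L/2 = 5/4 over (0, 5/2).
∫_0^5/2 u² dx = 125/16, so ||u||_L² = 5*sqrt(5)/4.
∫_0^5/2 (u')² dx = 125*π^2/4, so ||u'||_L² = 5*sqrt(5)*π/2.
Ratio ||u||_L² / ||u'||_L² = 1/(2*π).
Sharp Poincaré constant on H^1_0(0, 5/2) is C_P = L/π = 5/(2*π), achieved by sin(2*π/5·x).
This is the k = 5 harmonic; the ratio L/(kπ) is strictly less than C_P = L/π, consistent with the sharp inequality ||u||_L² ≤ C_P ||u'||_L².


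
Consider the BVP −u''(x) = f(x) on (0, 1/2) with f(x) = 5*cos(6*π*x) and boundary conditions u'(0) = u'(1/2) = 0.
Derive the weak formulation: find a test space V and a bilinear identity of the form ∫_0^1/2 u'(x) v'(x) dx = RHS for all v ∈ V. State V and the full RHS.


V = H^1(0, 1/2) (no boundary constraint on v; u is determined up to an additive constant); weak form: ∫_0^1/2 u'v' dx = ∫_0^1/2 (5*cos(6*π*x)) v dx for all v ∈ V.

Multiply both sides by a test function v and integrate from 0 to 1/2:
  ∫_0^1/2 −u''(x) v(x) dx = ∫_0^1/2 f(x) v(x) dx.
Integrate the LHS by parts once:
  ∫_0^1/2 −u'' v dx = −[u'(x) v(x)]_0^1/2 + ∫_0^1/2 u'(x) v'(x) dx.
Thus ∫_0^1/2 u'(x) v'(x) dx = ∫_0^1/2 f(x) v(x) dx + [u'(x) v(x)]_0^1/2.
Choose V so that boundary terms are either known or forced to vanish.
u has homogeneous Neumann: u'(0) = u'(1/2) = 0. So [u' v]_0^1/2 = 0·v(1/2) − 0·v(0) = 0 for any v; take V = H^1(0, 1/2).
Weak formulation: find u (satisfying any essential BC) such that ∫_0^1/2 u'(x) v'(x) dx = ∫_0^1/2 f v dx for all v ∈ V (homogeneous Neumann, so boundary terms vanish).
Substituting f(x) = 5*cos(6*π*x), the right-hand side is ∫_0^1/2 (5*cos(6*π*x)) v dx.
Compatibility check (pure Neumann): taking v ≡ 1 ∈ V gives 0 = ∫_0^1/2 f dx + (0) − (0), i.e. ∫_0^1/2 f dx must equal u'(0) − u'(1/2) = 0. Indeed ∫_0^1/2 (5*cos(6*π*x)) dx = 0, so the data are compatible. The solution is then unique only up to an additive constant (fix it e.g. by requiring ∫_0^1/2 u dx = 0).


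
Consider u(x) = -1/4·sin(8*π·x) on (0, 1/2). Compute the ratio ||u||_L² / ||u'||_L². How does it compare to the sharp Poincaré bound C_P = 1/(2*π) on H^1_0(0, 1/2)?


||u||_L² / ||u'||_L² = 1/(8*π) < C_P = 1/(2*π).

u(x) = -1/4·sin(8*π·x), so u'(x) = -2*π*cos(8*π*x).
Writing u(x) = A·sin(kπx/L) with A = -1/4 and k = 4, use ∫_0^L sin²(kπx/L) dx = L/2 and ∫_0^L cos²(kπx/L) dx = L/2.
u² = 1/16·sin²(8*π·x) and (u')² = 4*π^2·cos²(8*π·x), and each of sin², cos² integrates to L/2 = 1/4 over (0, 1/2).
∫_0^1/2 u² dx = 1/64, so ||u||_L² = 1/8.
∫_0^1/2 (u')² dx = π^2, so ||u'||_L² = π.
Ratio ||u||_L² / ||u'||_L² = 1/(8*π).
Sharp Poincaré constant on H^1_0(0, 1/2) is C_P = L/π = 1/(2*π), achieved by sin(2*π·x).
This is the k = 4 harmonic; the ratio L/(kπ) is strictly less than C_P = L/π, consistent with the sharp inequality ||u||_L² ≤ C_P ||u'||_L².


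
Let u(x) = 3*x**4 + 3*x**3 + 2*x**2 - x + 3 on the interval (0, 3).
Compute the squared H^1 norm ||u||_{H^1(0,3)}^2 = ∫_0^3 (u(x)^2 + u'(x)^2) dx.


||u||_{H^1}^2 = 17313837/140

The H^1 norm (squared) on an interval (0, L) is
  ||u||_{H^1}^2 = ∫_0^L u(x)^2 dx + ∫_0^L u'(x)^2 dx.
Compute u'(x) = 12*x**3 + 9*x**2 + 4*x - 1.
Then u(x)^2 = 9*x**8 + 18*x**7 + 21*x**6 + 6*x**5 + 16*x**4 + 14*x**3 + 13*x**2 - 6*x + 9 and u'(x)^2 = 144*x**6 + 216*x**5 + 177*x**4 + 48*x**3 - 2*x**2 - 8*x + 1.
Integrate each monomial from 0 to 3 using ∫_0^3 c·x^n dx = c·3^(n+1)/(n+1):
  ∫_0^3 u(x)^2 dx = ∫_0^3 (9*x^8 + 18*x^7 + 21*x^6 + 6*x^5 + 16*x^4 + 14*x^3 + 13*x^2 - 6*x + 9) dx. Term by term:
    ∫_0^3 9*x^8 dx = 19683;  ∫_0^3 18*x^7 dx = 59049/4;  ∫_0^3 21*x^6 dx = 6561;
    ∫_0^3 6*x^5 dx = 729;  ∫_0^3 16*x^4 dx = 3888/5;  ∫_0^3 14*x^3 dx = 567/2;
    ∫_0^3 13*x^2 dx = 117;  ∫_0^3 -6*x dx = -27;  ∫_0^3 9 dx = 27.
  Sum: 19683 + 59049/4 + 6561 + 729 + 3888/5 + 567/2 + 117 − 27 + 27 = 858267/20.
  ∫_0^3 u'(x)^2 dx = ∫_0^3 (144*x^6 + 216*x^5 + 177*x^4 + 48*x^3 - 2*x^2 - 8*x + 1) dx. Term by term:
    ∫_0^3 144*x^6 dx = 314928/7;  ∫_0^3 216*x^5 dx = 26244;  ∫_0^3 177*x^4 dx = 43011/5;
    ∫_0^3 48*x^3 dx = 972;  ∫_0^3 -2*x^2 dx = -18;  ∫_0^3 -8*x dx = -36;
    ∫_0^3 1 dx = 3.
  Sum: 314928/7 + 26244 + 43011/5 + 972 − 18 − 36 + 3 = 2826492/35.
Adding: ||u||_{H^1}^2 = 858267/20 + 2826492/35 = 17313837/140.
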